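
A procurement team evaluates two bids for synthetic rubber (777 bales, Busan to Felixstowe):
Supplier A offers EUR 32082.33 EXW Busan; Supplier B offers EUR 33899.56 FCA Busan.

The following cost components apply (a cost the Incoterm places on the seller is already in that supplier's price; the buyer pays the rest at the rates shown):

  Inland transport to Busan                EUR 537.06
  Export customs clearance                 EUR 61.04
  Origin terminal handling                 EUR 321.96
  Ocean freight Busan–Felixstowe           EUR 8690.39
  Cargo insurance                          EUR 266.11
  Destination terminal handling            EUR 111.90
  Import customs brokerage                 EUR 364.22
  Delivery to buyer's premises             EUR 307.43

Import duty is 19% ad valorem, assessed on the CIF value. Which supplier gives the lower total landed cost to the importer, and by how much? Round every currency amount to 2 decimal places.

Supplier A is cheaper by EUR 1450.76

Supplier A (EXW):
CIF value = EXW price + inland to port + export clearance + origin terminal + freight + insurance = 32082.33 + 537.06 + 61.04 + 321.96 + 8690.39 + 266.11 = 41958.89
Import duty = 41958.89 × 19% = 7972.19
Buyer bears (A): 537.06 + 61.04 + 321.96 + 8690.39 + 266.11 + 111.90 + 364.22 + 307.43 = 10660.11
Landed cost (A) = invoice 32082.33 + 10660.11 + duty 7972.19 = 50714.63
Supplier B (FCA):
CIF value = FCA price + origin terminal + freight + insurance = 33899.56 + 321.96 + 8690.39 + 266.11 = 43178.02
Import duty = 43178.02 × 19% = 8203.82
Buyer bears (B): 321.96 + 8690.39 + 266.11 + 111.90 + 364.22 + 307.43 = 10062.01
Landed cost (B) = invoice 33899.56 + 10062.01 + duty 8203.82 = 52165.39
Difference = |50714.63 − 52165.39| = 1450.76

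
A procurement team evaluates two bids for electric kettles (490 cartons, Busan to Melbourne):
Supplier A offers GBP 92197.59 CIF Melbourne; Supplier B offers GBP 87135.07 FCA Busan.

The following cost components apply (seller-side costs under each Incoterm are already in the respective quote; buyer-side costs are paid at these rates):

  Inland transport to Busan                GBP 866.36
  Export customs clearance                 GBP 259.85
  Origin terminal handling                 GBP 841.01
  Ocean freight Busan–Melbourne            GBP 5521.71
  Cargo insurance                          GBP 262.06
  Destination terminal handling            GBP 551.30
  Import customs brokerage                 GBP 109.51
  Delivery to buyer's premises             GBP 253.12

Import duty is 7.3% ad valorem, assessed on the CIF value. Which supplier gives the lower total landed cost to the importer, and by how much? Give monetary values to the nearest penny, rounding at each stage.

Supplier A (CIF):
The CIF price already equals the CIF value: 92197.59
Import duty = 92197.59 × 7.3% = 6730.42
Buyer bears (A): 551.30 + 109.51 + 253.12 = 913.93
Landed cost (A) = invoice 92197.59 + 913.93 + duty 6730.42 = 99841.94
Supplier B (FCA):
CIF value = FCA price + origin terminal + freight + insurance = 87135.07 + 841.01 + 5521.71 + 262.06 = 93759.85
Import duty = 93759.85 × 7.3% = 6844.47
Buyer bears (B): 841.01 + 5521.71 + 262.06 + 551.30 + 109.51 + 253.12 = 7538.71
Landed cost (B) = invoice 87135.07 + 7538.71 + duty 6844.47 = 101518.25
Difference = |99841.94 − 101518.25| = 1676.31

Supplier A is cheaper by GBP 1676.31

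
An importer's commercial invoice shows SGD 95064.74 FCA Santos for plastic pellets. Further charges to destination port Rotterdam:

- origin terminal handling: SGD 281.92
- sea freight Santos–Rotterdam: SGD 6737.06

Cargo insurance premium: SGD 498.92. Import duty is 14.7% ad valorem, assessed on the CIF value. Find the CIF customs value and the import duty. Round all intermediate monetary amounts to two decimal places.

CIF value: SGD 102582.64; import duty: SGD 15079.65

CIF = FCA price + pre-shipment costs + freight + insurance
CIF = 95064.74 + 281.92 + 6737.06 + 498.92 = 102582.64
Import duty = 102582.64 × 14.7% = 15079.65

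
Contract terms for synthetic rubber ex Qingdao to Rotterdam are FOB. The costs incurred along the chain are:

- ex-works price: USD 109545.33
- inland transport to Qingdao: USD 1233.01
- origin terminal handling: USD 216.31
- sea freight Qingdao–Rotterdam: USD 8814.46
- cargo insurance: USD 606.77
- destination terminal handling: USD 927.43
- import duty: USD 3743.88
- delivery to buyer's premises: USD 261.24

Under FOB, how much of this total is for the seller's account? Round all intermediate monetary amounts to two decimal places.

FOB: the seller bears costs until goods are on board at the origin port; the buyer bears freight, insurance and all costs thereafter.
Seller's account: goods 109545.33 + inland to port 1233.01 + origin terminal 216.31 = 110994.65
Buyer's account: freight 8814.46 + insurance 606.77 + destination terminal 927.43 + duty 3743.88 + delivery 261.24 = 14353.78

Seller's account: USD 110994.65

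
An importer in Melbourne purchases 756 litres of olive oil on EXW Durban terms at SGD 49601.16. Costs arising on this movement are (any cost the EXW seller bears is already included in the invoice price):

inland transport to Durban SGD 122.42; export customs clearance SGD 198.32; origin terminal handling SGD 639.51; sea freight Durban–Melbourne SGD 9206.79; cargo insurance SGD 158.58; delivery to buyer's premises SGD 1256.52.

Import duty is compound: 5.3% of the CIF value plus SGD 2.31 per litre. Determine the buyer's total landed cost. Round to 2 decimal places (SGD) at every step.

EXW: the seller makes goods available at their premises; the buyer bears all onward costs.
CIF value = EXW price + inland to port + export clearance + origin terminal + freight + insurance = 49601.16 + 122.42 + 198.32 + 639.51 + 9206.79 + 158.58 = 59926.78
Ad valorem component: 59926.78 × 5.3% = 3176.12
Specific component: 756 × 2.31 = 1746.36
Import duty = 3176.12 + 1746.36 = 4922.48
Buyer bears: inland to port 122.42 + export clearance 198.32 + origin terminal 639.51 + freight 9206.79 + insurance 158.58 + delivery 1256.52 + duty 4922.48 = 16504.62
Landed cost = invoice 49601.16 + 16504.62 = 66105.78

Total landed cost: SGD 66105.78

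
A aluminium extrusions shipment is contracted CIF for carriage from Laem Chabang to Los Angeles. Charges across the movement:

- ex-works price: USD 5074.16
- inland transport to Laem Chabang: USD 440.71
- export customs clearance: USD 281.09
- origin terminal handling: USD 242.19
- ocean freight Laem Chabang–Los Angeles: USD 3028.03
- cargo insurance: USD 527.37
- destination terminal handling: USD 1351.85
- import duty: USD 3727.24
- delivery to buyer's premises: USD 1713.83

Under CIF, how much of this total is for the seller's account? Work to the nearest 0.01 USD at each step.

CIF: the seller pays costs through ocean freight and marine insurance to the destination port.
Seller's account: goods 5074.16 + inland to port 440.71 + export clearance 281.09 + origin terminal 242.19 + freight 3028.03 + insurance 527.37 = 9593.55
Buyer's account: destination terminal 1351.85 + duty 3727.24 + delivery 1713.83 = 6792.92

Seller's account: USD 9593.55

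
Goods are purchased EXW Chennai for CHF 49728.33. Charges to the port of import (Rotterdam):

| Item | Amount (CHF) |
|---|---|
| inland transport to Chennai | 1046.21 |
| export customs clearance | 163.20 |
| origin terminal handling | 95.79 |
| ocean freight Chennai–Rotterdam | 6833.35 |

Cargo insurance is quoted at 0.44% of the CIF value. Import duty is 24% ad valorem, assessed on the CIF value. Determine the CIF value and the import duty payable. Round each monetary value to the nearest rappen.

CIF value: CHF 58122.62; import duty: CHF 13949.43

Let C be the CIF value. C = EXW price + pre-shipment costs + freight + 0.44% × C
C − 0.44% × C = 49728.33 + 1046.21 + 163.20 + 95.79 + 6833.35
0.9956 × C = 57866.88
C = 57866.88 / 0.9956 = 58122.62
Insurance premium = 0.44% × 58122.62 = 255.74
Import duty = 58122.62 × 24% = 13949.43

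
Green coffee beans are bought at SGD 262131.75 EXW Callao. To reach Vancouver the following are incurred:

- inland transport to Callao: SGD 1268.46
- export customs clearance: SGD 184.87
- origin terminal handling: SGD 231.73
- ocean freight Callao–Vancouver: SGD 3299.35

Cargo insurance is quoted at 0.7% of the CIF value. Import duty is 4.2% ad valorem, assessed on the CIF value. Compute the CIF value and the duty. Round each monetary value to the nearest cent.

CIF value: SGD 268999.15; import duty: SGD 11297.96

Let C be the CIF value. C = EXW price + pre-shipment costs + freight + 0.7% × C
C − 0.7% × C = 262131.75 + 1268.46 + 184.87 + 231.73 + 3299.35
0.993 × C = 267116.16
C = 267116.16 / 0.993 = 268999.15
Insurance premium = 0.7% × 268999.15 = 1882.99
Import duty = 268999.15 × 4.2% = 11297.96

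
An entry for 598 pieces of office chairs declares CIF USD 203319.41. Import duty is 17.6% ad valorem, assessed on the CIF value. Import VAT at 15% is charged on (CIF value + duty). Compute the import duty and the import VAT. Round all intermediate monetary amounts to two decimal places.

Import duty: USD 35784.22; import VAT: USD 35865.54

Import duty = 203319.41 × 17.6% = 35784.22
VAT base = CIF + duty = 203319.41 + 35784.22 = 239103.63
Import VAT = 239103.63 × 15% = 35865.54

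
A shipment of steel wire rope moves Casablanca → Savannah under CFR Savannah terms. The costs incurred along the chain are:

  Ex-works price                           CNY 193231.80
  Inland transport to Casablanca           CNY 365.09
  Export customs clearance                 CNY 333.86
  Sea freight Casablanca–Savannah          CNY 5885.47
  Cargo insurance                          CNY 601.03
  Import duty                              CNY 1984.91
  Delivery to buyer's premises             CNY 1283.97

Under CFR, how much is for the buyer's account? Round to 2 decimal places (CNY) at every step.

Buyer's account: CNY 3869.91

CFR: the seller pays costs through ocean freight to the destination port, but not insurance.
Seller's account: goods 193231.80 + inland to port 365.09 + export clearance 333.86 + freight 5885.47 = 199816.22
Buyer's account: insurance 601.03 + duty 1984.91 + delivery 1283.97 = 3869.91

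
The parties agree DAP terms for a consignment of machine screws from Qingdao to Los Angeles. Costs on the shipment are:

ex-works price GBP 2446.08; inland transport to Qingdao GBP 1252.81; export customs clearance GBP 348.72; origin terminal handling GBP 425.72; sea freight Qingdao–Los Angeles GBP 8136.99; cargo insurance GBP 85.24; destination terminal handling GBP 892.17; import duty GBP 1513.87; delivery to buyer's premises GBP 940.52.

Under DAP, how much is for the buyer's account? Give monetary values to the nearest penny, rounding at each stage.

DAP: the seller bears all costs to the named destination except import duty and clearance.
Seller's account: goods 2446.08 + inland to port 1252.81 + export clearance 348.72 + origin terminal 425.72 + freight 8136.99 + insurance 85.24 + destination terminal 892.17 + delivery 940.52 = 14528.25
Buyer's account: duty 1513.87 = 1513.87

Buyer's account: GBP 1513.87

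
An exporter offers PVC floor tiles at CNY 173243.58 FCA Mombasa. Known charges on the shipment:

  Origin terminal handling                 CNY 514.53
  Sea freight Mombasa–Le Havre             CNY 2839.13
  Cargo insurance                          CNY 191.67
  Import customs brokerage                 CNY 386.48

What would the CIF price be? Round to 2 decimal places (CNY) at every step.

Not relevant to the conversion: brokerage — on the buyer under both terms; not part of either seller's price.
From FCA to CIF, the seller additionally bears: origin terminal, freight, insurance.
CIF price = 173243.58 + 514.53 + 2839.13 + 191.67 = 176788.91

CIF price: CNY 176788.91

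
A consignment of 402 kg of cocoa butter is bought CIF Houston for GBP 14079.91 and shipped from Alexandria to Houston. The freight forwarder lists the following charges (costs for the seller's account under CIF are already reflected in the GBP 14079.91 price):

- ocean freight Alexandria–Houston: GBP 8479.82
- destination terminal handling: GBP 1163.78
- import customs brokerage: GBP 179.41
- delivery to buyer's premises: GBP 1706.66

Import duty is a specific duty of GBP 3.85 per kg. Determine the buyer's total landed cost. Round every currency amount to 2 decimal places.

CIF: the seller pays costs through ocean freight and marine insurance to the destination port.
Already in the invoice (seller's account under CIF): freight — exclude.
The CIF price already equals the CIF value: 14079.91
Import duty = 402 × 3.85 = 1547.70
Buyer bears: destination terminal 1163.78 + brokerage 179.41 + delivery 1706.66 + duty 1547.70 = 4597.55
Landed cost = invoice 14079.91 + 4597.55 = 18677.46

Total landed cost: GBP 18677.46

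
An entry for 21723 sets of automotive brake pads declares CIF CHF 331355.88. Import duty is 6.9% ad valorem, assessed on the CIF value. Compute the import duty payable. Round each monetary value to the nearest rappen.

Import duty: CHF 22863.56

Import duty = 331355.88 × 6.9% = 22863.56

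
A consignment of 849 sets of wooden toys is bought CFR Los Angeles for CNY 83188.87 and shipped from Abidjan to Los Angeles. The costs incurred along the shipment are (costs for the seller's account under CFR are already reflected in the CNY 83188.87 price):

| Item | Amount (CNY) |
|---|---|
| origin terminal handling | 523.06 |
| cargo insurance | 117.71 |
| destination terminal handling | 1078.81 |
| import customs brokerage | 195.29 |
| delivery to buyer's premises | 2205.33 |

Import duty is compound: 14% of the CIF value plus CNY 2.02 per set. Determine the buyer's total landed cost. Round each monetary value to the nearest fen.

Total landed cost: CNY 100163.91

CFR: the seller pays costs through ocean freight to the destination port, but not insurance.
Already in the invoice (seller's account under CFR): origin terminal — exclude.
CIF value = CFR price + insurance = 83188.87 + 117.71 = 83306.58
Ad valorem component: 83306.58 × 14% = 11662.92
Specific component: 849 × 2.02 = 1714.98
Import duty = 11662.92 + 1714.98 = 13377.90
Buyer bears: insurance 117.71 + destination terminal 1078.81 + brokerage 195.29 + delivery 2205.33 + duty 13377.90 = 16975.04
Landed cost = invoice 83188.87 + 16975.04 = 100163.91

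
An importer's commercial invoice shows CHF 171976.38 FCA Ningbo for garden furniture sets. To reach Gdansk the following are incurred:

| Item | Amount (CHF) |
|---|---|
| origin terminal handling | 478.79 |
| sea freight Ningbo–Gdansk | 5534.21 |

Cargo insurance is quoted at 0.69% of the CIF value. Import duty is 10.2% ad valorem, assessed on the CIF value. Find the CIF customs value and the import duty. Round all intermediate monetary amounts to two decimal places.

CIF value: CHF 179226.04; import duty: CHF 18281.06

Let C be the CIF value. C = FCA price + pre-shipment costs + freight + 0.69% × C
C − 0.69% × C = 171976.38 + 478.79 + 5534.21
0.9931 × C = 177989.38
C = 177989.38 / 0.9931 = 179226.04
Insurance premium = 0.69% × 179226.04 = 1236.66
Import duty = 179226.04 × 10.2% = 18281.06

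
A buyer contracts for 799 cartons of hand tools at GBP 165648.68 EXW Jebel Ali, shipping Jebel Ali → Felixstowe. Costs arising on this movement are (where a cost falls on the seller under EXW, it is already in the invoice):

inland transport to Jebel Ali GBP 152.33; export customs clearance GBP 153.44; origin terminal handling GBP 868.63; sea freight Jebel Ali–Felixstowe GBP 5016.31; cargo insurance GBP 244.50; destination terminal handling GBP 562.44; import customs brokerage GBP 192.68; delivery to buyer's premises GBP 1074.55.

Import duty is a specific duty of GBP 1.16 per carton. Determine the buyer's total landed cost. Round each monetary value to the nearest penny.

Total landed cost: GBP 174840.40

EXW: the seller makes goods available at their premises; the buyer bears all onward costs.
CIF value = EXW price + inland to port + export clearance + origin terminal + freight + insurance = 165648.68 + 152.33 + 153.44 + 868.63 + 5016.31 + 244.50 = 172083.89
Import duty = 799 × 1.16 = 926.84
Buyer bears: inland to port 152.33 + export clearance 153.44 + origin terminal 868.63 + freight 5016.31 + insurance 244.50 + destination terminal 562.44 + brokerage 192.68 + delivery 1074.55 + duty 926.84 = 9191.72
Landed cost = invoice 165648.68 + 9191.72 = 174840.40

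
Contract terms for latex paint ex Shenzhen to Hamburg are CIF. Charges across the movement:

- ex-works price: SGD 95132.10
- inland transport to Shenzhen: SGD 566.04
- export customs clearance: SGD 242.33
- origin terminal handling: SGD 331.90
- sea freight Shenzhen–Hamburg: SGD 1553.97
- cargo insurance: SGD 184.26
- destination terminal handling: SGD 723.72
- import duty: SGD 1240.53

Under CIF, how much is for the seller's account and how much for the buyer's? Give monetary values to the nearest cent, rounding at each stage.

Seller: SGD 98010.60; buyer: SGD 1964.25

CIF: the seller pays costs through ocean freight and marine insurance to the destination port.
Seller's account: goods 95132.10 + inland to port 566.04 + export clearance 242.33 + origin terminal 331.90 + freight 1553.97 + insurance 184.26 = 98010.60
Buyer's account: destination terminal 723.72 + duty 1240.53 = 1964.25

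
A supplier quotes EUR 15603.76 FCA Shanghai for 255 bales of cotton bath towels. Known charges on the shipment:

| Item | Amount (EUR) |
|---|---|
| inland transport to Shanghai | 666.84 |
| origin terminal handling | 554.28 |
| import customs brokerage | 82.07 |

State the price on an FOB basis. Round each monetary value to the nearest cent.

FOB price: EUR 16158.04

Not relevant to the conversion: inland to port — on the seller under both FCA and FOB; already in the FCA price and stays in the FOB price. brokerage — on the buyer under both terms; not part of either seller's price.
From FCA to FOB, the seller additionally bears: origin terminal.
FOB price = 15603.76 + 554.28 = 16158.04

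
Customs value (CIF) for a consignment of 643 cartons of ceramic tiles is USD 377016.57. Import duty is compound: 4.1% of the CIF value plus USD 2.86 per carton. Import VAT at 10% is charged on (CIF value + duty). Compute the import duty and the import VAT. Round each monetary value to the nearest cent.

Import duty: USD 17296.66; import VAT: USD 39431.32

Ad valorem component: 377016.57 × 4.1% = 15457.68
Specific component: 643 × 2.86 = 1838.98
Import duty = 15457.68 + 1838.98 = 17296.66
VAT base = CIF + duty = 377016.57 + 17296.66 = 394313.23
Import VAT = 394313.23 × 10% = 39431.32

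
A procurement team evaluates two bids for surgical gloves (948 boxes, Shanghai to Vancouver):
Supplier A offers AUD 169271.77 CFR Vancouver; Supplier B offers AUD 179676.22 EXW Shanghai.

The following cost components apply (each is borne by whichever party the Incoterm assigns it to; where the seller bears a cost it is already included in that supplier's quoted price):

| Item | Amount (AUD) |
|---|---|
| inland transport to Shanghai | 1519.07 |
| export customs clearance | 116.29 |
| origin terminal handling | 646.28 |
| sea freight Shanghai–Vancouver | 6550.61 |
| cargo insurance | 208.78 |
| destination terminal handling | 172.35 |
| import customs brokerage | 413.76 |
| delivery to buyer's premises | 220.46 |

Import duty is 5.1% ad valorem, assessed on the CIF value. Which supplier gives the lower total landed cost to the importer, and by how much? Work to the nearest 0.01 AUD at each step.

Supplier A (CFR):
CIF value = CFR price + insurance = 169271.77 + 208.78 = 169480.55
Import duty = 169480.55 × 5.1% = 8643.51
Buyer bears (A): 208.78 + 172.35 + 413.76 + 220.46 = 1015.35
Landed cost (A) = invoice 169271.77 + 1015.35 + duty 8643.51 = 178930.63
Supplier B (EXW):
CIF value = EXW price + inland to port + export clearance + origin terminal + freight + insurance = 179676.22 + 1519.07 + 116.29 + 646.28 + 6550.61 + 208.78 = 188717.25
Import duty = 188717.25 × 5.1% = 9624.58
Buyer bears (B): 1519.07 + 116.29 + 646.28 + 6550.61 + 208.78 + 172.35 + 413.76 + 220.46 = 9847.60
Landed cost (B) = invoice 179676.22 + 9847.60 + duty 9624.58 = 199148.40
Difference = |178930.63 − 199148.40| = 20217.77

Supplier A is cheaper by AUD 20217.77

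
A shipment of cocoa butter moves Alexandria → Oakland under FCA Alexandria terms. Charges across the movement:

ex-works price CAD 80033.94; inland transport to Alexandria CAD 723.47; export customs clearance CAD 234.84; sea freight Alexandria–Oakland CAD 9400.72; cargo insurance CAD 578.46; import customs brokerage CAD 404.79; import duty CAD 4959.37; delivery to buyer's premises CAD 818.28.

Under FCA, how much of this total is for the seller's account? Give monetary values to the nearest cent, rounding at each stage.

FCA: the seller delivers export-cleared goods to the carrier; the buyer bears costs from that point.
Seller's account: goods 80033.94 + inland to port 723.47 + export clearance 234.84 = 80992.25
Buyer's account: freight 9400.72 + insurance 578.46 + brokerage 404.79 + duty 4959.37 + delivery 818.28 = 16161.62

Seller's account: CAD 80992.25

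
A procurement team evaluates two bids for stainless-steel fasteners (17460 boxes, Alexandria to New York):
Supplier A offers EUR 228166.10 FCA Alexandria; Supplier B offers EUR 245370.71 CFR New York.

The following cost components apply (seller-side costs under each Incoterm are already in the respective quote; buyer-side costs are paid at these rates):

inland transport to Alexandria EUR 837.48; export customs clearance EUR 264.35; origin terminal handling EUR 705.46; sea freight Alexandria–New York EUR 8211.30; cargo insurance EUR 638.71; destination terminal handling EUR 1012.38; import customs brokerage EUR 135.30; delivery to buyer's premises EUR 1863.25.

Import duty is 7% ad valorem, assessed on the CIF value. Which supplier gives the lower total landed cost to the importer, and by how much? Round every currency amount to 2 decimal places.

Supplier A is cheaper by EUR 8868.00

Supplier A (FCA):
CIF value = FCA price + origin terminal + freight + insurance = 228166.10 + 705.46 + 8211.30 + 638.71 = 237721.57
Import duty = 237721.57 × 7% = 16640.51
Buyer bears (A): 705.46 + 8211.30 + 638.71 + 1012.38 + 135.30 + 1863.25 = 12566.40
Landed cost (A) = invoice 228166.10 + 12566.40 + duty 16640.51 = 257373.01
Supplier B (CFR):
CIF value = CFR price + insurance = 245370.71 + 638.71 = 246009.42
Import duty = 246009.42 × 7% = 17220.66
Buyer bears (B): 638.71 + 1012.38 + 135.30 + 1863.25 = 3649.64
Landed cost (B) = invoice 245370.71 + 3649.64 + duty 17220.66 = 266241.01
Difference = |257373.01 − 266241.01| = 8868.00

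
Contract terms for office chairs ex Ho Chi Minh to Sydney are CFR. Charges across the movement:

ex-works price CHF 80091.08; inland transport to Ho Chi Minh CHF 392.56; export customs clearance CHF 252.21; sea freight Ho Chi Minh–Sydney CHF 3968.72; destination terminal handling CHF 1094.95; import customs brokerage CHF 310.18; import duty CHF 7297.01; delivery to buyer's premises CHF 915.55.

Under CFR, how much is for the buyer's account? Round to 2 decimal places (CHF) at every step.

Buyer's account: CHF 9617.69

CFR: the seller pays costs through ocean freight to the destination port, but not insurance.
Seller's account: goods 80091.08 + inland to port 392.56 + export clearance 252.21 + freight 3968.72 = 84704.57
Buyer's account: destination terminal 1094.95 + brokerage 310.18 + duty 7297.01 + delivery 915.55 = 9617.69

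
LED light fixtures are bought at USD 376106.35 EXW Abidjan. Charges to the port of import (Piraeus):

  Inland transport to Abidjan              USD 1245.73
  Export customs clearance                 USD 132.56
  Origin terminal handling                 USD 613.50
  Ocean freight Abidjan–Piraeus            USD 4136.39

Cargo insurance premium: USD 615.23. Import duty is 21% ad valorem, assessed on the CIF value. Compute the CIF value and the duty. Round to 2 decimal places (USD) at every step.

CIF value: USD 382849.76; import duty: USD 80398.45

CIF = EXW price + pre-shipment costs + freight + insurance
CIF = 376106.35 + 1245.73 + 132.56 + 613.50 + 4136.39 + 615.23 = 382849.76
Import duty = 382849.76 × 21% = 80398.45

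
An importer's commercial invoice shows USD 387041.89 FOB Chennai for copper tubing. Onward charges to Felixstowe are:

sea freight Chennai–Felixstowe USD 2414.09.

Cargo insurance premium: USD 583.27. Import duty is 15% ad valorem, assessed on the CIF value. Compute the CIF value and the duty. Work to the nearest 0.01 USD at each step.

CIF value: USD 390039.25; import duty: USD 58505.89

CIF = FOB price + freight + insurance
CIF = 387041.89 + 2414.09 + 583.27 = 390039.25
Import duty = 390039.25 × 15% = 58505.89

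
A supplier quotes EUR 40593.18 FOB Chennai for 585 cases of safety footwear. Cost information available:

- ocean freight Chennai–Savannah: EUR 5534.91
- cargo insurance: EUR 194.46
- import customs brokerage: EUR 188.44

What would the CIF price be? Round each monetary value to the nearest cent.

Not relevant to the conversion: brokerage — on the buyer under both terms; not part of either seller's price.
From FOB to CIF, the seller additionally bears: freight, insurance.
CIF price = 40593.18 + 5534.91 + 194.46 = 46322.55

CIF price: EUR 46322.55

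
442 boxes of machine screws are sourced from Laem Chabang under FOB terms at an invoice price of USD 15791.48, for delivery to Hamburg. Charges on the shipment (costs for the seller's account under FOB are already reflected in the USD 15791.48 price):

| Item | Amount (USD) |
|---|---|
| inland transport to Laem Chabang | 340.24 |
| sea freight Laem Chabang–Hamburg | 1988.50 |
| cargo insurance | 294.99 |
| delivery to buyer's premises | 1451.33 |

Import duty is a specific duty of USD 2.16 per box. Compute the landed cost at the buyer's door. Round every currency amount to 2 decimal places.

Total landed cost: USD 20481.02

FOB: the seller bears costs until goods are on board at the origin port; the buyer bears freight, insurance and all costs thereafter.
Already in the invoice (seller's account under FOB): inland to port — exclude.
CIF value = FOB price + freight + insurance = 15791.48 + 1988.50 + 294.99 = 18074.97
Import duty = 442 × 2.16 = 954.72
Buyer bears: freight 1988.50 + insurance 294.99 + delivery 1451.33 + duty 954.72 = 4689.54
Landed cost = invoice 15791.48 + 4689.54 = 20481.02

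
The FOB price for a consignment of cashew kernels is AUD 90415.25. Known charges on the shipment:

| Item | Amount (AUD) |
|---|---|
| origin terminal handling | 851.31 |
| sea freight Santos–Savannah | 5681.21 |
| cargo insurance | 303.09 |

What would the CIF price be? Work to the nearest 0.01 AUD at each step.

Not relevant to the conversion: origin terminal — on the seller under both FOB and CIF; already in the FOB price and stays in the CIF price.
From FOB to CIF, the seller additionally bears: freight, insurance.
CIF price = 90415.25 + 5681.21 + 303.09 = 96399.55

CIF price: AUD 96399.55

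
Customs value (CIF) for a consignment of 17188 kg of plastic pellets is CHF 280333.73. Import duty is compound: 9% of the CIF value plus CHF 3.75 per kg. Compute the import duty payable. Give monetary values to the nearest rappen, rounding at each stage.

Import duty: CHF 89685.04

Ad valorem component: 280333.73 × 9% = 25230.04
Specific component: 17188 × 3.75 = 64455.00
Import duty = 25230.04 + 64455.00 = 89685.04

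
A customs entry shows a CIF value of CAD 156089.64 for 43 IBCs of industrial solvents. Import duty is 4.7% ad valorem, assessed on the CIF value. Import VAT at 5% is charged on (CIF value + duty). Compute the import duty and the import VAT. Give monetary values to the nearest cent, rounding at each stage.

Import duty: CAD 7336.21; import VAT: CAD 8171.29

Import duty = 156089.64 × 4.7% = 7336.21
VAT base = CIF + duty = 156089.64 + 7336.21 = 163425.85
Import VAT = 163425.85 × 5% = 8171.29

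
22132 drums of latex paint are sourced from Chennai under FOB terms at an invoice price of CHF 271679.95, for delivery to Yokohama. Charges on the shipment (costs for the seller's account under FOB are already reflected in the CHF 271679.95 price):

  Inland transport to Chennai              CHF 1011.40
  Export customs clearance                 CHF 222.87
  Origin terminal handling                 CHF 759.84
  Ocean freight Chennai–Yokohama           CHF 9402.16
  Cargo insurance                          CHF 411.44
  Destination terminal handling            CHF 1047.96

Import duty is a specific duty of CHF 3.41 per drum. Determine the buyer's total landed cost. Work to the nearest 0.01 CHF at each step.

FOB: the seller bears costs until goods are on board at the origin port; the buyer bears freight, insurance and all costs thereafter.
Already in the invoice (seller's account under FOB): inland to port, export clearance, origin terminal — exclude.
CIF value = FOB price + freight + insurance = 271679.95 + 9402.16 + 411.44 = 281493.55
Import duty = 22132 × 3.41 = 75470.12
Buyer bears: freight 9402.16 + insurance 411.44 + destination terminal 1047.96 + duty 75470.12 = 86331.68
Landed cost = invoice 271679.95 + 86331.68 = 358011.63

Total landed cost: CHF 358011.63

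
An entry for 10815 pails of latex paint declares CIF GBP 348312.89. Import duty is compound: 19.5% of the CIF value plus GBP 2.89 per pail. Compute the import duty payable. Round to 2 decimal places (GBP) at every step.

Ad valorem component: 348312.89 × 19.5% = 67921.01
Specific component: 10815 × 2.89 = 31255.35
Import duty = 67921.01 + 31255.35 = 99176.36

Import duty: GBP 99176.36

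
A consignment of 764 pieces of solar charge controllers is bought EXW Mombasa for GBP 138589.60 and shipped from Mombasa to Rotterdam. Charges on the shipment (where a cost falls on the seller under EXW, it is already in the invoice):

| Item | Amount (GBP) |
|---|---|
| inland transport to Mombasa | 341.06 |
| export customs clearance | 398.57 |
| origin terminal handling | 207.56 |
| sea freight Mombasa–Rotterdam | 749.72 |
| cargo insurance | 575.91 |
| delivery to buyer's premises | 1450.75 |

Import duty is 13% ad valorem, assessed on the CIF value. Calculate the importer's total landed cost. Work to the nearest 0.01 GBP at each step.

EXW: the seller makes goods available at their premises; the buyer bears all onward costs.
CIF value = EXW price + inland to port + export clearance + origin terminal + freight + insurance = 138589.60 + 341.06 + 398.57 + 207.56 + 749.72 + 575.91 = 140862.42
Import duty = 140862.42 × 13% = 18312.11
Buyer bears: inland to port 341.06 + export clearance 398.57 + origin terminal 207.56 + freight 749.72 + insurance 575.91 + delivery 1450.75 + duty 18312.11 = 22035.68
Landed cost = invoice 138589.60 + 22035.68 = 160625.28

Total landed cost: GBP 160625.28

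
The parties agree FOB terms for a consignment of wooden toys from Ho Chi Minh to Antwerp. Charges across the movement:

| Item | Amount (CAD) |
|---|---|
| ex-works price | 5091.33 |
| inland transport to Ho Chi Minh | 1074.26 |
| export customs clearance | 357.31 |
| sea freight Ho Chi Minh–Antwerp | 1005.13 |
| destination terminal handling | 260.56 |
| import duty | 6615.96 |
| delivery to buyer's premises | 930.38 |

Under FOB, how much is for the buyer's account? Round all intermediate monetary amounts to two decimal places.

FOB: the seller bears costs until goods are on board at the origin port; the buyer bears freight, insurance and all costs thereafter.
Seller's account: goods 5091.33 + inland to port 1074.26 + export clearance 357.31 = 6522.90
Buyer's account: freight 1005.13 + destination terminal 260.56 + duty 6615.96 + delivery 930.38 = 8812.03

Buyer's account: CAD 8812.03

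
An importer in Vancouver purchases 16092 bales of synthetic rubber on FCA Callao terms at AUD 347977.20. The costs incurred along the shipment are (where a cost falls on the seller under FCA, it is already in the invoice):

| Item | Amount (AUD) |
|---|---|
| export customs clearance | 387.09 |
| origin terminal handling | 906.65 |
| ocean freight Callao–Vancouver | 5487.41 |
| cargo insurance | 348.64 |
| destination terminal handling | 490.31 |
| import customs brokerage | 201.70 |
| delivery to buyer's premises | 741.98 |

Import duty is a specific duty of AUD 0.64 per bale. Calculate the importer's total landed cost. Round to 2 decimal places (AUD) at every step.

FCA: the seller delivers export-cleared goods to the carrier; the buyer bears costs from that point.
Already in the invoice (seller's account under FCA): export clearance — exclude.
CIF value = FCA price + origin terminal + freight + insurance = 347977.20 + 906.65 + 5487.41 + 348.64 = 354719.90
Import duty = 16092 × 0.64 = 10298.88
Buyer bears: origin terminal 906.65 + freight 5487.41 + insurance 348.64 + destination terminal 490.31 + brokerage 201.70 + delivery 741.98 + duty 10298.88 = 18475.57
Landed cost = invoice 347977.20 + 18475.57 = 366452.77

Total landed cost: AUD 366452.77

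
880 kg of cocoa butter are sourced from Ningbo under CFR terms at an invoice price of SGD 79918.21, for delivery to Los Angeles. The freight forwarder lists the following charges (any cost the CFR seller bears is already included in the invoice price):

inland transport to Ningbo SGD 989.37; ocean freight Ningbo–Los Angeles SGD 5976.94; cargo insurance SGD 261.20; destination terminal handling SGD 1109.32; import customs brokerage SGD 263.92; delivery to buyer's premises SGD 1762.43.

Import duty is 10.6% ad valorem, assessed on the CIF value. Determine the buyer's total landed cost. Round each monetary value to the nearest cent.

CFR: the seller pays costs through ocean freight to the destination port, but not insurance.
Already in the invoice (seller's account under CFR): inland to port, freight — exclude.
CIF value = CFR price + insurance = 79918.21 + 261.20 = 80179.41
Import duty = 80179.41 × 10.6% = 8499.02
Buyer bears: insurance 261.20 + destination terminal 1109.32 + brokerage 263.92 + delivery 1762.43 + duty 8499.02 = 11895.89
Landed cost = invoice 79918.21 + 11895.89 = 91814.10

Total landed cost: SGD 91814.10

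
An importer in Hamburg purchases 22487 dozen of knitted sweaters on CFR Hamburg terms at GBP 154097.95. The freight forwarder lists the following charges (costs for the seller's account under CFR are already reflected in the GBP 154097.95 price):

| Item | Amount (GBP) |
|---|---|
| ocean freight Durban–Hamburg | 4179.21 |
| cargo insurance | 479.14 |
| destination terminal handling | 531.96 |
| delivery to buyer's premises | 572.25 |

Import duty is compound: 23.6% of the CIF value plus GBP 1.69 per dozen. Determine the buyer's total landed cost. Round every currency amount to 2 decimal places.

Total landed cost: GBP 230164.52

CFR: the seller pays costs through ocean freight to the destination port, but not insurance.
Already in the invoice (seller's account under CFR): freight — exclude.
CIF value = CFR price + insurance = 154097.95 + 479.14 = 154577.09
Ad valorem component: 154577.09 × 23.6% = 36480.19
Specific component: 22487 × 1.69 = 38003.03
Import duty = 36480.19 + 38003.03 = 74483.22
Buyer bears: insurance 479.14 + destination terminal 531.96 + delivery 572.25 + duty 74483.22 = 76066.57
Landed cost = invoice 154097.95 + 76066.57 = 230164.52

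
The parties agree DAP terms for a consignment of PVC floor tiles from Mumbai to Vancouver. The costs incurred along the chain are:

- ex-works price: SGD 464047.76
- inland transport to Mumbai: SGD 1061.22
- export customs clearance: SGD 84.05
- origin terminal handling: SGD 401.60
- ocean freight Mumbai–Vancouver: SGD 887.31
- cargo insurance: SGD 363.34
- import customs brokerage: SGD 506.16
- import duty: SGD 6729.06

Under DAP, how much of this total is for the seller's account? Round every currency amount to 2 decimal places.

Seller's account: SGD 466845.28

DAP: the seller bears all costs to the named destination except import duty and clearance.
Seller's account: goods 464047.76 + inland to port 1061.22 + export clearance 84.05 + origin terminal 401.60 + freight 887.31 + insurance 363.34 = 466845.28
Buyer's account: brokerage 506.16 + duty 6729.06 = 7235.22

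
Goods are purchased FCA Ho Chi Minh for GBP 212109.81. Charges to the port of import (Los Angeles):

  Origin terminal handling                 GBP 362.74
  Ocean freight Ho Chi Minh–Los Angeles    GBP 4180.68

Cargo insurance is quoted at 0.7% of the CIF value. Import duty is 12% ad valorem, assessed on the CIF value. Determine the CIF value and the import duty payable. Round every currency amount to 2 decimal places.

Let C be the CIF value. C = FCA price + pre-shipment costs + freight + 0.7% × C
C − 0.7% × C = 212109.81 + 362.74 + 4180.68
0.993 × C = 216653.23
C = 216653.23 / 0.993 = 218180.49
Insurance premium = 0.7% × 218180.49 = 1527.26
Import duty = 218180.49 × 12% = 26181.66

CIF value: GBP 218180.49; import duty: GBP 26181.66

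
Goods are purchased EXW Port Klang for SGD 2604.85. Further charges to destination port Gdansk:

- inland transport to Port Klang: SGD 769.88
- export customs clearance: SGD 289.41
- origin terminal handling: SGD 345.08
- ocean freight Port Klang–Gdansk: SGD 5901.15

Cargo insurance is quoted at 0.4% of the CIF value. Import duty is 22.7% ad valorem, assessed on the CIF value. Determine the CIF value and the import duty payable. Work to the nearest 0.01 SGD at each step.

Let C be the CIF value. C = EXW price + pre-shipment costs + freight + 0.4% × C
C − 0.4% × C = 2604.85 + 769.88 + 289.41 + 345.08 + 5901.15
0.996 × C = 9910.37
C = 9910.37 / 0.996 = 9950.17
Insurance premium = 0.4% × 9950.17 = 39.80
Import duty = 9950.17 × 22.7% = 2258.69

CIF value: SGD 9950.17; import duty: SGD 2258.69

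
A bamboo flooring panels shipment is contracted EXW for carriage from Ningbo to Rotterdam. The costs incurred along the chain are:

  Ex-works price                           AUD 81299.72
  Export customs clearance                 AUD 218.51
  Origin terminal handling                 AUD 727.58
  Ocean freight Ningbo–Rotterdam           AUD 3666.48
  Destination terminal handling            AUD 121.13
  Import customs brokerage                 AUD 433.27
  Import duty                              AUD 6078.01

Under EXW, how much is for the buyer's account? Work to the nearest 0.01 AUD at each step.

EXW: the seller makes goods available at their premises; the buyer bears all onward costs.
Seller's account: goods 81299.72 = 81299.72
Buyer's account: export clearance 218.51 + origin terminal 727.58 + freight 3666.48 + destination terminal 121.13 + brokerage 433.27 + duty 6078.01 = 11244.98

Buyer's account: AUD 11244.98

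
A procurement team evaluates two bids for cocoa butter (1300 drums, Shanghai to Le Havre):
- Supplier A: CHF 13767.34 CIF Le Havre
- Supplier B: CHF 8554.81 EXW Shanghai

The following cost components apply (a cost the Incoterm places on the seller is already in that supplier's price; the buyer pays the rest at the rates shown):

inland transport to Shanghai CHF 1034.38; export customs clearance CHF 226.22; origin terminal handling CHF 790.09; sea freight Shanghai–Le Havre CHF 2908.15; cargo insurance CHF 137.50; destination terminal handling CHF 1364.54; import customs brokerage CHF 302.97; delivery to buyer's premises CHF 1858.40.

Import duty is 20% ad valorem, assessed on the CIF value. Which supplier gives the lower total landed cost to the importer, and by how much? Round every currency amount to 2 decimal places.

Supplier B is cheaper by CHF 139.43

Supplier A (CIF):
The CIF price already equals the CIF value: 13767.34
Import duty = 13767.34 × 20% = 2753.47
Buyer bears (A): 1364.54 + 302.97 + 1858.40 = 3525.91
Landed cost (A) = invoice 13767.34 + 3525.91 + duty 2753.47 = 20046.72
Supplier B (EXW):
CIF value = EXW price + inland to port + export clearance + origin terminal + freight + insurance = 8554.81 + 1034.38 + 226.22 + 790.09 + 2908.15 + 137.50 = 13651.15
Import duty = 13651.15 × 20% = 2730.23
Buyer bears (B): 1034.38 + 226.22 + 790.09 + 2908.15 + 137.50 + 1364.54 + 302.97 + 1858.40 = 8622.25
Landed cost (B) = invoice 8554.81 + 8622.25 + duty 2730.23 = 19907.29
Difference = |20046.72 − 19907.29| = 139.43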